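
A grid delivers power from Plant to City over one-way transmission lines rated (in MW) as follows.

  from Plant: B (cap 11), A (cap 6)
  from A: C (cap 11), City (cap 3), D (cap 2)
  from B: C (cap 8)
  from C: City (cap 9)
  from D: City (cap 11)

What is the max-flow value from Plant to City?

Augment Plant→A→City: bottleneck 3, flow now 3.
Augment Plant→A→C→City: bottleneck 3, flow now 6.
Augment Plant→B→C→City: bottleneck 6, flow now 12.
Augment Plant→B→C→A→D→City: bottleneck 2, flow now 14. (uses reverse residual edge)
No augmenting path remains; maximum flow = 14.
In the residual graph, reachable from Plant: {Plant, B}.
Min-cut edges: Plant→A (6), B→C (8); capacity 6 + 8 = 14.
This cut is saturated, so no flow can exceed 14.

14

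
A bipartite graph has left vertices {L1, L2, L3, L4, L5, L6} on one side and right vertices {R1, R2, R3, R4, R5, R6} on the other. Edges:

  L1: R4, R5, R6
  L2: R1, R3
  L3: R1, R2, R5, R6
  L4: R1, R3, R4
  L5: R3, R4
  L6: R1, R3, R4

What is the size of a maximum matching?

5

Unit-capacity flow: source→left, listed edges, right→sink; max matching = max flow.
Augmenting path L1→R4 (+1); matched 1.
Augmenting path L2→R1 (+1); matched 2.
Augmenting path L3→R2 (+1); matched 3.
Augmenting path L4→R3 (+1); matched 4.
Augmenting path L5→R4→L1→R5 (+1); matched 5.
No augmenting path remains; maximum matching = 5.
König certificate: {L1, L3, R1, R3, R4} is a vertex cover of size 5 (every listed pair touches it), so no matching can be larger.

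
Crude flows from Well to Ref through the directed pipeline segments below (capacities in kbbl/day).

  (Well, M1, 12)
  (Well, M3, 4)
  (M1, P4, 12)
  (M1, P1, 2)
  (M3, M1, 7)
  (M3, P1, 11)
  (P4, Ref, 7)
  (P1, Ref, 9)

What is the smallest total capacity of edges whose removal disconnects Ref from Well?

13

Augment Well→M1→P4→Ref: bottleneck 7, flow now 7.
Augment Well→M1→P1→Ref: bottleneck 2, flow now 9.
Augment Well→M3→P1→Ref: bottleneck 4, flow now 13.
No augmenting path remains; maximum flow = 13.
By max-flow min-cut, the minimum cut capacity equals the max flow.
In the residual graph, reachable from Well: {Well, M1, P4}.
Min-cut edges: Well→M3 (4), M1→P1 (2), P4→Ref (7); capacity 4 + 2 + 7 = 13.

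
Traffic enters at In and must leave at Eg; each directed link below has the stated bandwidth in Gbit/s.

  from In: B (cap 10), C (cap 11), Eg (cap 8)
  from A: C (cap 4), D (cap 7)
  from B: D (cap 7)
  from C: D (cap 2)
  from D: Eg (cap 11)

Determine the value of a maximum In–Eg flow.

Augment In→Eg: bottleneck 8, flow now 8.
Augment In→B→D→Eg: bottleneck 7, flow now 15.
Augment In→C→D→Eg: bottleneck 2, flow now 17.
No augmenting path remains; maximum flow = 17.
In the residual graph, reachable from In: {In, B, C}.
Min-cut edges: In→Eg (8), B→D (7), C→D (2); capacity 8 + 7 + 2 = 17.
This cut is saturated, so no flow can exceed 17.

17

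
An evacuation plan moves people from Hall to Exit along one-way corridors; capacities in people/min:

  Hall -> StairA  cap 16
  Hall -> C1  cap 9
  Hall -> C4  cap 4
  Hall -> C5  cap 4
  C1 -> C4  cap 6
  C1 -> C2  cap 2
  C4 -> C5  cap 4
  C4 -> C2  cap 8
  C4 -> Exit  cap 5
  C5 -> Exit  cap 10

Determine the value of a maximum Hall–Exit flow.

13

Augment Hall→C4→Exit: bottleneck 4, flow now 4.
Augment Hall→C5→Exit: bottleneck 4, flow now 8.
Augment Hall→C1→C4→Exit: bottleneck 1, flow now 9.
Augment Hall→C1→C4→C5→Exit: bottleneck 4, flow now 13.
No augmenting path remains; maximum flow = 13.
In the residual graph, reachable from Hall: {Hall, StairA, C1, C4, C2}.
Min-cut edges: Hall→C5 (4), C4→C5 (4), C4→Exit (5); capacity 4 + 4 + 5 = 13.
This cut is saturated, so no flow can exceed 13.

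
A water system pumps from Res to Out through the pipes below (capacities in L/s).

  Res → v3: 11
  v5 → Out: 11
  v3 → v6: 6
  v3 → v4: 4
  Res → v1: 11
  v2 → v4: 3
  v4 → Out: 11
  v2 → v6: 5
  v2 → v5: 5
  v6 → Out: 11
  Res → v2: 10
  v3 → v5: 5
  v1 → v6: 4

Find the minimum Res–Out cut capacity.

25

Augment Res→v1→v6→Out: bottleneck 4, flow now 4.
Augment Res→v2→v4→Out: bottleneck 3, flow now 7.
Augment Res→v2→v5→Out: bottleneck 5, flow now 12.
Augment Res→v2→v6→Out: bottleneck 2, flow now 14.
Augment Res→v3→v4→Out: bottleneck 4, flow now 18.
Augment Res→v3→v5→Out: bottleneck 5, flow now 23.
Augment Res→v3→v6→Out: bottleneck 2, flow now 25.
No augmenting path remains; maximum flow = 25.
By max-flow min-cut, the minimum cut capacity equals the max flow.
In the residual graph, reachable from Res: {Res, v1}.
Min-cut edges: Res→v2 (10), Res→v3 (11), v1→v6 (4); capacity 10 + 11 + 4 = 25.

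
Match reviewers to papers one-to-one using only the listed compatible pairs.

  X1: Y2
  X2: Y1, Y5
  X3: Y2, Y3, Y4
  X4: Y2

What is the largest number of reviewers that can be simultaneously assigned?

Unit-capacity flow: source→left, listed edges, right→sink; max matching = max flow.
Augmenting path X1→Y2 (+1); matched 1.
Augmenting path X2→Y1 (+1); matched 2.
Augmenting path X3→Y3 (+1); matched 3.
No augmenting path remains; maximum matching = 3.
König certificate: {X2, X3, Y2} is a vertex cover of size 3 (every listed pair touches it), so no matching can be larger.

3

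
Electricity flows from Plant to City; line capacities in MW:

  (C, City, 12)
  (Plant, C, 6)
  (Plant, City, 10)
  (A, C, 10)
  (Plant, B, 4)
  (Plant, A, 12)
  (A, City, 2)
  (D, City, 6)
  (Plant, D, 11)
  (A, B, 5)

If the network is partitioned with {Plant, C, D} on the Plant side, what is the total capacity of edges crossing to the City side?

Edges leaving {Plant, C, D}: Plant→A (12), Plant→B (4), Plant→City (10), C→City (12), D→City (6).
Cut capacity = 12 + 4 + 10 + 12 + 6 = 44.

44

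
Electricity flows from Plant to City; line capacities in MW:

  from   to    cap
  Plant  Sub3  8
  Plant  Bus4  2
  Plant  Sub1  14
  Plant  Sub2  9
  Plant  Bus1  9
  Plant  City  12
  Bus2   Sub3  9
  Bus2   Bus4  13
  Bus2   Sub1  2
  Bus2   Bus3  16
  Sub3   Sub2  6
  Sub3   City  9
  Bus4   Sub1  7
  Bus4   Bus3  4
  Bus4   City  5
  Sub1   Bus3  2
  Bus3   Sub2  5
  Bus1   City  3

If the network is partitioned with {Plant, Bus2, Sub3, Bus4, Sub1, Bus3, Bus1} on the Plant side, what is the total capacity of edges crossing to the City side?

49

Edges leaving {Plant, Bus2, Sub3, Bus4, Sub1, Bus3, Bus1}: Plant→Sub2 (9), Plant→City (12), Sub3→Sub2 (6), Sub3→City (9), Bus4→City (5), Bus3→Sub2 (5), Bus1→City (3).
Cut capacity = 9 + 12 + 6 + 9 + 5 + 5 + 3 = 49.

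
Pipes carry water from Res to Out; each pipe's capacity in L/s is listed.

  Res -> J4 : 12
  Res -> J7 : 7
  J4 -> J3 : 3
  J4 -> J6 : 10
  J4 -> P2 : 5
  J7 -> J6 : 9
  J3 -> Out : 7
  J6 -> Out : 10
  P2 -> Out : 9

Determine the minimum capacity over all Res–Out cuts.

Augment Res→J4→J3→Out: bottleneck 3, flow now 3.
Augment Res→J4→J6→Out: bottleneck 9, flow now 12.
Augment Res→J7→J6→Out: bottleneck 1, flow now 13.
Augment Res→J7→J6→J4→P2→Out: bottleneck 5, flow now 18. (uses reverse residual edge)
No augmenting path remains; maximum flow = 18.
By max-flow min-cut, the minimum cut capacity equals the max flow.
In the residual graph, reachable from Res: {Res, J4, J7, J6}.
Min-cut edges: J4→J3 (3), J4→P2 (5), J6→Out (10); capacity 3 + 5 + 10 = 18.

18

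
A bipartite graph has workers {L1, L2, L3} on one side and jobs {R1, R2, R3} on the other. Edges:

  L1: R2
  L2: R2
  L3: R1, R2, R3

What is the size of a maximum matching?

Unit-capacity flow: source→left, listed edges, right→sink; max matching = max flow.
Augmenting path L1→R2 (+1); matched 1.
Augmenting path L3→R1 (+1); matched 2.
No augmenting path remains; maximum matching = 2.
König certificate: {L3, R2} is a vertex cover of size 2 (every listed pair touches it), so no matching can be larger.

2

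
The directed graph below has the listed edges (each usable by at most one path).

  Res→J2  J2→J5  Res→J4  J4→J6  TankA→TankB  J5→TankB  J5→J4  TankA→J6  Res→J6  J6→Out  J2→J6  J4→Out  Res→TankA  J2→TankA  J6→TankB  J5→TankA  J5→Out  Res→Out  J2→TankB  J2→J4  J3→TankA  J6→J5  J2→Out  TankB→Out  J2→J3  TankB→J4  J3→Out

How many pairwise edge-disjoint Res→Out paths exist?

Assign every edge capacity 1; by Menger, the answer equals the max flow.
Path Res→Out (+1); total 1.
Path Res→J2→Out (+1); total 2.
Path Res→J6→Out (+1); total 3.
Path Res→J4→Out (+1); total 4.
Path Res→TankA→TankB→Out (+1); total 5.
No residual Res→Out path; max flow = 5.
Certifying cut of size 5: {Res→J2, Res→J4, Res→J6, Res→Out, Res→TankA}.

5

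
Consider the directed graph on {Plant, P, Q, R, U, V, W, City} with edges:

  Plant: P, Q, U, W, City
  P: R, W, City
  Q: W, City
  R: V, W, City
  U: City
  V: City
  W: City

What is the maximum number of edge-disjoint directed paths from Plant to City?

5

Assign every edge capacity 1; by Menger, the answer equals the max flow.
Path Plant→City (+1); total 1.
Path Plant→P→City (+1); total 2.
Path Plant→Q→City (+1); total 3.
Path Plant→U→City (+1); total 4.
Path Plant→W→City (+1); total 5.
No residual Plant→City path; max flow = 5.
Certifying cut of size 5: {Plant→City, Plant→P, Plant→Q, Plant→U, Plant→W}.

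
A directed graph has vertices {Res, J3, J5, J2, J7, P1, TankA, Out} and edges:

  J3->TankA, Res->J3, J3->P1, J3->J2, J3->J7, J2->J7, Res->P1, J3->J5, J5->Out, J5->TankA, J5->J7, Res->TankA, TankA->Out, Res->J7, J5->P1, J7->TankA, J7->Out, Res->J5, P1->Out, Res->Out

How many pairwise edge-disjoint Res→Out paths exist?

5

Assign every edge capacity 1; by Menger, the answer equals the max flow.
Path Res→Out (+1); total 1.
Path Res→J5→Out (+1); total 2.
Path Res→J7→Out (+1); total 3.
Path Res→P1→Out (+1); total 4.
Path Res→TankA→Out (+1); total 5.
No residual Res→Out path; max flow = 5.
Certifying cut of size 5: {J5→Out, J7→Out, P1→Out, Res→Out, TankA→Out}.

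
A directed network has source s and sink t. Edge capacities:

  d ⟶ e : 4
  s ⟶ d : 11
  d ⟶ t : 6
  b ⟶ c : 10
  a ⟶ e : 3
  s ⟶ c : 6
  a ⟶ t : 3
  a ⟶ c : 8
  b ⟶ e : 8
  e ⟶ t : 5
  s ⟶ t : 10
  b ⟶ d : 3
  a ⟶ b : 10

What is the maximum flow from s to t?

Augment s→t: bottleneck 10, flow now 10.
Augment s→d→t: bottleneck 6, flow now 16.
Augment s→d→e→t: bottleneck 4, flow now 20.
No augmenting path remains; maximum flow = 20.
In the residual graph, reachable from s: {s, c, d}.
Min-cut edges: s→t (10), d→e (4), d→t (6); capacity 10 + 4 + 6 = 20.
This cut is saturated, so no flow can exceed 20.

20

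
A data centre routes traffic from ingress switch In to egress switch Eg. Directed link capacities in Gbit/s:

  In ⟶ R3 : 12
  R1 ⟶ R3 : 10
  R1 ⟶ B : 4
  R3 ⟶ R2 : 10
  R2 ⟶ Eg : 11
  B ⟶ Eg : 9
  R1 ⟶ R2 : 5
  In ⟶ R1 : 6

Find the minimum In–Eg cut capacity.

Augment In→R3→R2→Eg: bottleneck 10, flow now 10.
Augment In→R1→B→Eg: bottleneck 4, flow now 14.
Augment In→R1→R2→Eg: bottleneck 1, flow now 15.
No augmenting path remains; maximum flow = 15.
By max-flow min-cut, the minimum cut capacity equals the max flow.
In the residual graph, reachable from In: {In, R3, R1, R2}.
Min-cut edges: R1→B (4), R2→Eg (11); capacity 4 + 11 = 15.

15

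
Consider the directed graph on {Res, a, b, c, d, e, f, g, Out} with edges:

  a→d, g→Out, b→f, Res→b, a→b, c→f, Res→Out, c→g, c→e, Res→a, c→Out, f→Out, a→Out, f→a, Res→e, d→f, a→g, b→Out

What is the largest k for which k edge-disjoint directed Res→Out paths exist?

3

Assign every edge capacity 1; by Menger, the answer equals the max flow.
Path Res→Out (+1); total 1.
Path Res→a→Out (+1); total 2.
Path Res→b→Out (+1); total 3.
No residual Res→Out path; max flow = 3.
Certifying cut of size 3: {Res→Out, Res→a, Res→b}.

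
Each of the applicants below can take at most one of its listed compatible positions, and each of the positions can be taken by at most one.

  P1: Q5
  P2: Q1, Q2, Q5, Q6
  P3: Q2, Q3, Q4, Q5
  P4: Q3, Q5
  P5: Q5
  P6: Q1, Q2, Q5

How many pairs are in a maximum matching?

Unit-capacity flow: source→left, listed edges, right→sink; max matching = max flow.
Augmenting path P1→Q5 (+1); matched 1.
Augmenting path P2→Q1 (+1); matched 2.
Augmenting path P3→Q2 (+1); matched 3.
Augmenting path P4→Q3 (+1); matched 4.
Augmenting path P6→Q1→P2→Q6 (+1); matched 5.
No augmenting path remains; maximum matching = 5.
König certificate: {P2, P3, P4, P6, Q5} is a vertex cover of size 5 (every listed pair touches it), so no matching can be larger.

5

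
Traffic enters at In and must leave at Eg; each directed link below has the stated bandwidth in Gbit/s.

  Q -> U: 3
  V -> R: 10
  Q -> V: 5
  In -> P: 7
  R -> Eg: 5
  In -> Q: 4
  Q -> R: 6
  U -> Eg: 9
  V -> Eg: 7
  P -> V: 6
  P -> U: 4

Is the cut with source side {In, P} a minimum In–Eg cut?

Given cut capacity: 4 + 4 + 6 = 14.
Augment In→P→U→Eg: bottleneck 4, flow now 4.
Augment In→P→V→Eg: bottleneck 3, flow now 7.
Augment In→Q→R→Eg: bottleneck 4, flow now 11.
No augmenting path remains; maximum flow = 11.
In the residual graph, reachable from In: {In}.
Min-cut edges: In→P (7), In→Q (4); capacity 7 + 4 = 11.
Cut capacity 14 exceeds the max flow 11, so it is not minimum.

No — its capacity is 14, but the minimum cut has capacity 11.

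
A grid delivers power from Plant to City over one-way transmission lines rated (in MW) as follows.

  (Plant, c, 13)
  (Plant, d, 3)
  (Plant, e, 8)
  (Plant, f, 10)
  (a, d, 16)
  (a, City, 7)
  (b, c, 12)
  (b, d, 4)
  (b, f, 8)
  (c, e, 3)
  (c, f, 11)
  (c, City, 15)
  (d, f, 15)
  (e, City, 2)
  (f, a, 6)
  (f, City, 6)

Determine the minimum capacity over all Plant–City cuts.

Augment Plant→c→City: bottleneck 13, flow now 13.
Augment Plant→e→City: bottleneck 2, flow now 15.
Augment Plant→f→City: bottleneck 6, flow now 21.
Augment Plant→f→a→City: bottleneck 4, flow now 25.
Augment Plant→d→f→a→City: bottleneck 2, flow now 27.
No augmenting path remains; maximum flow = 27.
By max-flow min-cut, the minimum cut capacity equals the max flow.
In the residual graph, reachable from Plant: {Plant, d, e, f}.
Min-cut edges: Plant→c (13), e→City (2), f→a (6), f→City (6); capacity 13 + 2 + 6 + 6 = 27.

27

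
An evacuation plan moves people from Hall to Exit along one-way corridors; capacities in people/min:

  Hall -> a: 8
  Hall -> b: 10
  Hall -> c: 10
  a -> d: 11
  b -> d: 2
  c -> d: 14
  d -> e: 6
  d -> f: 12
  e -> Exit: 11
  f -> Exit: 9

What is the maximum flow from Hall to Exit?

15

Augment Hall→a→d→e→Exit: bottleneck 6, flow now 6.
Augment Hall→a→d→f→Exit: bottleneck 2, flow now 8.
Augment Hall→b→d→f→Exit: bottleneck 2, flow now 10.
Augment Hall→c→d→f→Exit: bottleneck 5, flow now 15.
No augmenting path remains; maximum flow = 15.
In the residual graph, reachable from Hall: {Hall, a, b, c, d, f}.
Min-cut edges: d→e (6), f→Exit (9); capacity 6 + 9 = 15.
This cut is saturated, so no flow can exceed 15.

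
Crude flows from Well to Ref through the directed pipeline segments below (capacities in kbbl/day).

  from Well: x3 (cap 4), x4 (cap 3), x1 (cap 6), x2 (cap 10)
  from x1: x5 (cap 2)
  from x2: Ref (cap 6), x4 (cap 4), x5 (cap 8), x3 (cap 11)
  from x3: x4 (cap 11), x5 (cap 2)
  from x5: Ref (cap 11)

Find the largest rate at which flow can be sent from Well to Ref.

Augment Well→x2→Ref: bottleneck 6, flow now 6.
Augment Well→x1→x5→Ref: bottleneck 2, flow now 8.
Augment Well→x2→x5→Ref: bottleneck 4, flow now 12.
Augment Well→x3→x5→Ref: bottleneck 2, flow now 14.
No augmenting path remains; maximum flow = 14.
In the residual graph, reachable from Well: {Well, x1, x3, x4}.
Min-cut edges: Well→x2 (10), x1→x5 (2), x3→x5 (2); capacity 10 + 2 + 2 = 14.
This cut is saturated, so no flow can exceed 14.

14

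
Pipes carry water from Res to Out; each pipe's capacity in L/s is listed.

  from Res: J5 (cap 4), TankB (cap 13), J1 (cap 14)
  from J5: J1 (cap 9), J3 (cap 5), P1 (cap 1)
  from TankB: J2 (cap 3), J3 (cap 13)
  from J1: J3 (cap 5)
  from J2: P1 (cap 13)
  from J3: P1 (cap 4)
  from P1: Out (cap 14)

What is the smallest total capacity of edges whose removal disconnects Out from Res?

Augment Res→J5→P1→Out: bottleneck 1, flow now 1.
Augment Res→J5→J3→P1→Out: bottleneck 3, flow now 4.
Augment Res→TankB→J2→P1→Out: bottleneck 3, flow now 7.
Augment Res→TankB→J3→P1→Out: bottleneck 1, flow now 8.
No augmenting path remains; maximum flow = 8.
By max-flow min-cut, the minimum cut capacity equals the max flow.
In the residual graph, reachable from Res: {Res, J5, TankB, J1, J3}.
Min-cut edges: J5→P1 (1), TankB→J2 (3), J3→P1 (4); capacity 1 + 3 + 4 = 8.

8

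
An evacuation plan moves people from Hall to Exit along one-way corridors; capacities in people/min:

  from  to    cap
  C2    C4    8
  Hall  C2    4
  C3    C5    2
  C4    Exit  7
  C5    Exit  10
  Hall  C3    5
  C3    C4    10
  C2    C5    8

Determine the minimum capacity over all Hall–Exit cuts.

Augment Hall→C3→C4→Exit: bottleneck 5, flow now 5.
Augment Hall→C2→C4→Exit: bottleneck 2, flow now 7.
Augment Hall→C2→C5→Exit: bottleneck 2, flow now 9.
No augmenting path remains; maximum flow = 9.
By max-flow min-cut, the minimum cut capacity equals the max flow.
In the residual graph, reachable from Hall: {Hall}.
Min-cut edges: Hall→C3 (5), Hall→C2 (4); capacity 5 + 4 = 9.

9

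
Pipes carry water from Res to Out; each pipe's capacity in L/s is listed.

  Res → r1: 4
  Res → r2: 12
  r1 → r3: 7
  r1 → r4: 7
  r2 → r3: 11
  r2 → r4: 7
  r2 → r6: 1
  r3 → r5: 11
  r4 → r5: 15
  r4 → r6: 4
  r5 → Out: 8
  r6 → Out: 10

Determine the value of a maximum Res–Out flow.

Augment Res→r2→r6→Out: bottleneck 1, flow now 1.
Augment Res→r1→r3→r5→Out: bottleneck 4, flow now 5.
Augment Res→r2→r3→r5→Out: bottleneck 4, flow now 9.
Augment Res→r2→r4→r6→Out: bottleneck 4, flow now 13.
No augmenting path remains; maximum flow = 13.
In the residual graph, reachable from Res: {Res, r1, r2, r3, r4, r5}.
Min-cut edges: r2→r6 (1), r4→r6 (4), r5→Out (8); capacity 1 + 4 + 8 = 13.
This cut is saturated, so no flow can exceed 13.

13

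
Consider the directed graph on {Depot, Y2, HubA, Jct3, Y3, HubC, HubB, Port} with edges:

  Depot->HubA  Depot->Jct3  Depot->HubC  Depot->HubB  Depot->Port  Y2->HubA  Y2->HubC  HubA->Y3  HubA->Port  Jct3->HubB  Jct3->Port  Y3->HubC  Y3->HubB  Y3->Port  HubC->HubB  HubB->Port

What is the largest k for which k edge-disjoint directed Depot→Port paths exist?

4

Assign every edge capacity 1; by Menger, the answer equals the max flow.
Path Depot→Port (+1); total 1.
Path Depot→HubA→Port (+1); total 2.
Path Depot→Jct3→Port (+1); total 3.
Path Depot→HubB→Port (+1); total 4.
No residual Depot→Port path; max flow = 4.
Certifying cut of size 4: {Depot→HubA, Depot→Jct3, Depot→Port, HubB→Port}.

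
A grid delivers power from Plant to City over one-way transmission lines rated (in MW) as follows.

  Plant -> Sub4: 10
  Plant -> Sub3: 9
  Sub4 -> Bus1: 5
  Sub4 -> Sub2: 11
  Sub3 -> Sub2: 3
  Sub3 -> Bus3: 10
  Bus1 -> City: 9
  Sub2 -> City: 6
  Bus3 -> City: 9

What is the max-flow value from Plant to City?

Augment Plant→Sub4→Bus1→City: bottleneck 5, flow now 5.
Augment Plant→Sub4→Sub2→City: bottleneck 5, flow now 10.
Augment Plant→Sub3→Sub2→City: bottleneck 1, flow now 11.
Augment Plant→Sub3→Bus3→City: bottleneck 8, flow now 19.
No augmenting path remains; maximum flow = 19.
In the residual graph, reachable from Plant: {Plant}.
Min-cut edges: Plant→Sub4 (10), Plant→Sub3 (9); capacity 10 + 9 = 19.
This cut is saturated, so no flow can exceed 19.

19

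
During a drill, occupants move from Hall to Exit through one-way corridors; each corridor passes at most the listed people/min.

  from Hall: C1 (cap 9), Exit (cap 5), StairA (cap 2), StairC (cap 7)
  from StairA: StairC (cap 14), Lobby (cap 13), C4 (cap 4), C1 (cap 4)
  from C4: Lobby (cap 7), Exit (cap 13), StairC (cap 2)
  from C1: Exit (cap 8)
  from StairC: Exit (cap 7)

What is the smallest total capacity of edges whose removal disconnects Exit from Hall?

22

Augment Hall→Exit: bottleneck 5, flow now 5.
Augment Hall→C1→Exit: bottleneck 8, flow now 13.
Augment Hall→StairC→Exit: bottleneck 7, flow now 20.
Augment Hall→StairA→C4→Exit: bottleneck 2, flow now 22.
No augmenting path remains; maximum flow = 22.
By max-flow min-cut, the minimum cut capacity equals the max flow.
In the residual graph, reachable from Hall: {Hall, C1}.
Min-cut edges: Hall→StairA (2), Hall→StairC (7), Hall→Exit (5), C1→Exit (8); capacity 2 + 7 + 5 + 8 = 22.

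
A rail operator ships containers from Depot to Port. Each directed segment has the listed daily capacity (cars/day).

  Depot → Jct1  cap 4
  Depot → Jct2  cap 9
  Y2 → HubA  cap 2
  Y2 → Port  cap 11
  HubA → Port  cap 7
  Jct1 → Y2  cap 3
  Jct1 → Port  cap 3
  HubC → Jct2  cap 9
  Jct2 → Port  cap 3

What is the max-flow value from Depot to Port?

7

Augment Depot→Jct1→Port: bottleneck 3, flow now 3.
Augment Depot→Jct2→Port: bottleneck 3, flow now 6.
Augment Depot→Jct1→Y2→Port: bottleneck 1, flow now 7.
No augmenting path remains; maximum flow = 7.
In the residual graph, reachable from Depot: {Depot, Jct2}.
Min-cut edges: Depot→Jct1 (4), Jct2→Port (3); capacity 4 + 3 = 7.
This cut is saturated, so no flow can exceed 7.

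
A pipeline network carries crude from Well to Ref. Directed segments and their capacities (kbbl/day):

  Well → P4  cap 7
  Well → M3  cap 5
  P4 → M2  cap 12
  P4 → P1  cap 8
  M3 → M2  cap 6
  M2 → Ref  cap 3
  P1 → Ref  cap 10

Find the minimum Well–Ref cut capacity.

10

Augment Well→P4→M2→Ref: bottleneck 3, flow now 3.
Augment Well→P4→P1→Ref: bottleneck 4, flow now 7.
Augment Well→M3→M2→P4→P1→Ref: bottleneck 3, flow now 10. (uses reverse residual edge)
No augmenting path remains; maximum flow = 10.
By max-flow min-cut, the minimum cut capacity equals the max flow.
In the residual graph, reachable from Well: {Well, M3, M2}.
Min-cut edges: Well→P4 (7), M2→Ref (3); capacity 7 + 3 = 10.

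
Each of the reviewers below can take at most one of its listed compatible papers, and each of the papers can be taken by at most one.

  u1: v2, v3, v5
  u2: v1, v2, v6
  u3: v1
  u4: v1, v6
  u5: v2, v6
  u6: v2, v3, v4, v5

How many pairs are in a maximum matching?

5

Unit-capacity flow: source→left, listed edges, right→sink; max matching = max flow.
Augmenting path u1→v2 (+1); matched 1.
Augmenting path u2→v1 (+1); matched 2.
Augmenting path u4→v6 (+1); matched 3.
Augmenting path u6→v3 (+1); matched 4.
Augmenting path u5→v2→u1→v5 (+1); matched 5.
No augmenting path remains; maximum matching = 5.
König certificate: {u1, u6, v1, v2, v6} is a vertex cover of size 5 (every listed pair touches it), so no matching can be larger.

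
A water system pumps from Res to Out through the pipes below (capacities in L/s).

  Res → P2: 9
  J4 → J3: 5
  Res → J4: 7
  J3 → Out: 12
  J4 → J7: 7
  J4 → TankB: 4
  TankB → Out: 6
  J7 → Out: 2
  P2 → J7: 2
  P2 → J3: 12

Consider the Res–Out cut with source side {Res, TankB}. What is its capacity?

22

Edges leaving {Res, TankB}: Res→J4 (7), Res→P2 (9), TankB→Out (6).
Cut capacity = 7 + 9 + 6 = 22.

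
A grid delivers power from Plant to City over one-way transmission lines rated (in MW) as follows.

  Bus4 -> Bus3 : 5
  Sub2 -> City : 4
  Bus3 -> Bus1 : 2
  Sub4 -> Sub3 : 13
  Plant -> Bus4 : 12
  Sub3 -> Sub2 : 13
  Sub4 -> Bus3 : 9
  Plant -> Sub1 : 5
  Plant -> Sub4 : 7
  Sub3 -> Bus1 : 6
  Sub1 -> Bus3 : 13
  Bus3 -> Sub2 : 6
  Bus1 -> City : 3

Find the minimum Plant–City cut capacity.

7

Augment Plant→Sub1→Bus3→Bus1→City: bottleneck 2, flow now 2.
Augment Plant→Sub1→Bus3→Sub2→City: bottleneck 3, flow now 5.
Augment Plant→Bus4→Bus3→Sub2→City: bottleneck 1, flow now 6.
Augment Plant→Sub4→Sub3→Bus1→City: bottleneck 1, flow now 7.
No augmenting path remains; maximum flow = 7.
By max-flow min-cut, the minimum cut capacity equals the max flow.
In the residual graph, reachable from Plant: {Plant, Sub1, Bus4, Sub4, Sub3, Bus3, Bus1, Sub2}.
Min-cut edges: Bus1→City (3), Sub2→City (4); capacity 3 + 4 = 7.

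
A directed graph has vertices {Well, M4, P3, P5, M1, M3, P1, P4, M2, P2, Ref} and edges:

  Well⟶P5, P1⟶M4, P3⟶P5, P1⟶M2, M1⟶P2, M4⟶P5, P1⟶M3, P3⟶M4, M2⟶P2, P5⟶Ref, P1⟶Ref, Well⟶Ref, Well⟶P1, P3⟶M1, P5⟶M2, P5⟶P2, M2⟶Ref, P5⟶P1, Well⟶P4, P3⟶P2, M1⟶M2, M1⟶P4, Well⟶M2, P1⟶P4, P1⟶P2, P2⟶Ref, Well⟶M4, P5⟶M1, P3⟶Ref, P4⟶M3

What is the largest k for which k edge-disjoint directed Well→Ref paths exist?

5

Assign every edge capacity 1; by Menger, the answer equals the max flow.
Path Well→Ref (+1); total 1.
Path Well→P5→Ref (+1); total 2.
Path Well→P1→Ref (+1); total 3.
Path Well→M2→Ref (+1); total 4.
Path Well→M4→P5→P2→Ref (+1); total 5.
No residual Well→Ref path; max flow = 5.
Certifying cut of size 5: {Well→M2, Well→M4, Well→P1, Well→P5, Well→Ref}.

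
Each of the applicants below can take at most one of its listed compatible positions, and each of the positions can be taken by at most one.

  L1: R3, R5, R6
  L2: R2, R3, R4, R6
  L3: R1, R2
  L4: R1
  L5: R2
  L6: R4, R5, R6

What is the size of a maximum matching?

5

Unit-capacity flow: source→left, listed edges, right→sink; max matching = max flow.
Augmenting path L1→R3 (+1); matched 1.
Augmenting path L2→R2 (+1); matched 2.
Augmenting path L3→R1 (+1); matched 3.
Augmenting path L6→R4 (+1); matched 4.
Augmenting path L5→R2→L2→R6 (+1); matched 5.
No augmenting path remains; maximum matching = 5.
König certificate: {L1, L2, L6, R1, R2} is a vertex cover of size 5 (every listed pair touches it), so no matching can be larger.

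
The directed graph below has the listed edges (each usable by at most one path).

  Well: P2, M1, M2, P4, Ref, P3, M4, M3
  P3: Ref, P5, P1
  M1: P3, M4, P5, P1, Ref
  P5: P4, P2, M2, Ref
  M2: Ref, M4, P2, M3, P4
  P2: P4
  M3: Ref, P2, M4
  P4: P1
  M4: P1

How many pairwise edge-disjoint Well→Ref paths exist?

Assign every edge capacity 1; by Menger, the answer equals the max flow.
Path Well→Ref (+1); total 1.
Path Well→P3→Ref (+1); total 2.
Path Well→M1→Ref (+1); total 3.
Path Well→M2→Ref (+1); total 4.
Path Well→M3→Ref (+1); total 5.
No residual Well→Ref path; max flow = 5.
Certifying cut of size 5: {Well→M1, Well→M2, Well→M3, Well→P3, Well→Ref}.

5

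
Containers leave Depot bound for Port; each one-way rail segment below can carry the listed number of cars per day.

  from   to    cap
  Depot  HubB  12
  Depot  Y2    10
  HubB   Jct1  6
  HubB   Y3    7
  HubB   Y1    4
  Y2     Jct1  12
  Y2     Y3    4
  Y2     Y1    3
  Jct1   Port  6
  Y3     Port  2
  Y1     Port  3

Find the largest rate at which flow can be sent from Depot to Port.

Augment Depot→HubB→Jct1→Port: bottleneck 6, flow now 6.
Augment Depot→HubB→Y3→Port: bottleneck 2, flow now 8.
Augment Depot→HubB→Y1→Port: bottleneck 3, flow now 11.
No augmenting path remains; maximum flow = 11.
In the residual graph, reachable from Depot: {Depot, HubB, Y2, Jct1, Y3, Y1}.
Min-cut edges: Jct1→Port (6), Y3→Port (2), Y1→Port (3); capacity 6 + 2 + 3 = 11.
This cut is saturated, so no flow can exceed 11.

11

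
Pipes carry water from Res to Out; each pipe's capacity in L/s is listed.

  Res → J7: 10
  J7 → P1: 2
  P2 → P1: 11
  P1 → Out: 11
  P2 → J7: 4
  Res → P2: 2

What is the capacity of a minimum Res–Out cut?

Augment Res→J7→P1→Out: bottleneck 2, flow now 2.
Augment Res→P2→P1→Out: bottleneck 2, flow now 4.
No augmenting path remains; maximum flow = 4.
By max-flow min-cut, the minimum cut capacity equals the max flow.
In the residual graph, reachable from Res: {Res, J7}.
Min-cut edges: Res→P2 (2), J7→P1 (2); capacity 2 + 2 = 4.

4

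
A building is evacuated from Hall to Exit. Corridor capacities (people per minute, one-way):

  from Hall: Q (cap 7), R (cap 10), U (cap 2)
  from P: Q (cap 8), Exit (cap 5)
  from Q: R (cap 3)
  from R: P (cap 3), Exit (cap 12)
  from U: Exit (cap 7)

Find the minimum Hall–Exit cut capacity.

Augment Hall→R→Exit: bottleneck 10, flow now 10.
Augment Hall→U→Exit: bottleneck 2, flow now 12.
Augment Hall→Q→R→Exit: bottleneck 2, flow now 14.
Augment Hall→Q→R→P→Exit: bottleneck 1, flow now 15.
No augmenting path remains; maximum flow = 15.
By max-flow min-cut, the minimum cut capacity equals the max flow.
In the residual graph, reachable from Hall: {Hall, Q}.
Min-cut edges: Hall→R (10), Hall→U (2), Q→R (3); capacity 10 + 2 + 3 = 15.

15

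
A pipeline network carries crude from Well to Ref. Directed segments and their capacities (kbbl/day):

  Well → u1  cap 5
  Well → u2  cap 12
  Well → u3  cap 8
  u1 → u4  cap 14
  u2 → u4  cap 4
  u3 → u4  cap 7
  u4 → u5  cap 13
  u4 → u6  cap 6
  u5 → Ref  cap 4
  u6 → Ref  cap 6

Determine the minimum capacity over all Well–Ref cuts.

10

Augment Well→u1→u4→u5→Ref: bottleneck 4, flow now 4.
Augment Well→u1→u4→u6→Ref: bottleneck 1, flow now 5.
Augment Well→u2→u4→u6→Ref: bottleneck 4, flow now 9.
Augment Well→u3→u4→u6→Ref: bottleneck 1, flow now 10.
No augmenting path remains; maximum flow = 10.
By max-flow min-cut, the minimum cut capacity equals the max flow.
In the residual graph, reachable from Well: {Well, u1, u2, u3, u4, u5}.
Min-cut edges: u4→u6 (6), u5→Ref (4); capacity 6 + 4 = 10.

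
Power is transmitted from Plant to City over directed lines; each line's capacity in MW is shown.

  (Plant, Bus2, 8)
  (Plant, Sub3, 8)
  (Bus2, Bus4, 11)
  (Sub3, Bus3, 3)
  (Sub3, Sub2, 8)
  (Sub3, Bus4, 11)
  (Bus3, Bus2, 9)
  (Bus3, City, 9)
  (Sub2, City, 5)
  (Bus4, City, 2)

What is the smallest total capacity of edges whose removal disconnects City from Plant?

Augment Plant→Bus2→Bus4→City: bottleneck 2, flow now 2.
Augment Plant→Sub3→Bus3→City: bottleneck 3, flow now 5.
Augment Plant→Sub3→Sub2→City: bottleneck 5, flow now 10.
No augmenting path remains; maximum flow = 10.
By max-flow min-cut, the minimum cut capacity equals the max flow.
In the residual graph, reachable from Plant: {Plant, Bus2, Bus4}.
Min-cut edges: Plant→Sub3 (8), Bus4→City (2); capacity 8 + 2 = 10.

10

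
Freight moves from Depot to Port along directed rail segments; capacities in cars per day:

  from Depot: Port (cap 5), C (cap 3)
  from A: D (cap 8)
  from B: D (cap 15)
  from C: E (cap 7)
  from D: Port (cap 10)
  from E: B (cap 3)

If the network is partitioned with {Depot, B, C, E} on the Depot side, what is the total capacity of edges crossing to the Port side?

20

Edges leaving {Depot, B, C, E}: Depot→Port (5), B→D (15).
Cut capacity = 5 + 15 = 20.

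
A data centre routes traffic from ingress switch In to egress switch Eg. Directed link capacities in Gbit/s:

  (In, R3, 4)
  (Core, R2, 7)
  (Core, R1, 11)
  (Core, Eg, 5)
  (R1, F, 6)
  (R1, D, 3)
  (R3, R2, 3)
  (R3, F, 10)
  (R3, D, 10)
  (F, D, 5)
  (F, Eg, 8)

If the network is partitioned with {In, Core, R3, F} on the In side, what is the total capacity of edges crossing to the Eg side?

Edges leaving {In, Core, R3, F}: Core→R2 (7), Core→R1 (11), Core→Eg (5), R3→R2 (3), R3→D (10), F→D (5), F→Eg (8).
Cut capacity = 7 + 11 + 5 + 3 + 10 + 5 + 8 = 49.

49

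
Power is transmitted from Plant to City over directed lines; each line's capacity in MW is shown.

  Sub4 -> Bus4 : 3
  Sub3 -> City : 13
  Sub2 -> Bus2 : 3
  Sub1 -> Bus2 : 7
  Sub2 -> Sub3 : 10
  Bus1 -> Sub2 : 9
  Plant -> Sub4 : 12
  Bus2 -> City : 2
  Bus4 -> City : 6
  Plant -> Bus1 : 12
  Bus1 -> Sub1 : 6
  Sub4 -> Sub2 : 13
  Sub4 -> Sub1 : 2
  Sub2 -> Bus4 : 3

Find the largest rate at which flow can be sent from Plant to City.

Augment Plant→Sub4→Bus4→City: bottleneck 3, flow now 3.
Augment Plant→Bus1→Sub1→Bus2→City: bottleneck 2, flow now 5.
Augment Plant→Bus1→Sub2→Bus4→City: bottleneck 3, flow now 8.
Augment Plant→Bus1→Sub2→Sub3→City: bottleneck 6, flow now 14.
Augment Plant→Sub4→Sub2→Sub3→City: bottleneck 4, flow now 18.
No augmenting path remains; maximum flow = 18.
In the residual graph, reachable from Plant: {Plant, Bus1, Sub4, Sub1, Sub2, Bus2}.
Min-cut edges: Sub4→Bus4 (3), Sub2→Bus4 (3), Sub2→Sub3 (10), Bus2→City (2); capacity 3 + 3 + 10 + 2 = 18.
This cut is saturated, so no flow can exceed 18.

18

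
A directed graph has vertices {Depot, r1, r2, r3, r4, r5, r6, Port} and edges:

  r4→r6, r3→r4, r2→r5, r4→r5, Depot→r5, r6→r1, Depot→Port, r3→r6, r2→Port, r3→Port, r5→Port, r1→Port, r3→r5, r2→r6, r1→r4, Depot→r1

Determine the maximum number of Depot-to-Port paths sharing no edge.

3

Assign every edge capacity 1; by Menger, the answer equals the max flow.
Path Depot→Port (+1); total 1.
Path Depot→r1→Port (+1); total 2.
Path Depot→r5→Port (+1); total 3.
No residual Depot→Port path; max flow = 3.
Certifying cut of size 3: {Depot→Port, Depot→r1, Depot→r5}.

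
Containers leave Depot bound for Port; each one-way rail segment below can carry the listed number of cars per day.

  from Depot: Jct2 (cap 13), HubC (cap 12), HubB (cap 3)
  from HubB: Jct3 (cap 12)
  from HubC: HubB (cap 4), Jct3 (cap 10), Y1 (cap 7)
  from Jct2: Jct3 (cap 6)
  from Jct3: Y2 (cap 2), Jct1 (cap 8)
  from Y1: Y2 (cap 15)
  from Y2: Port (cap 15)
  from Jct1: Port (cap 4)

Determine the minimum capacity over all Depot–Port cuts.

Augment Depot→HubB→Jct3→Y2→Port: bottleneck 2, flow now 2.
Augment Depot→HubB→Jct3→Jct1→Port: bottleneck 1, flow now 3.
Augment Depot→HubC→Jct3→Jct1→Port: bottleneck 3, flow now 6.
Augment Depot→HubC→Y1→Y2→Port: bottleneck 7, flow now 13.
No augmenting path remains; maximum flow = 13.
By max-flow min-cut, the minimum cut capacity equals the max flow.
In the residual graph, reachable from Depot: {Depot, HubB, HubC, Jct2, Jct3, Jct1}.
Min-cut edges: HubC→Y1 (7), Jct3→Y2 (2), Jct1→Port (4); capacity 7 + 2 + 4 = 13.

13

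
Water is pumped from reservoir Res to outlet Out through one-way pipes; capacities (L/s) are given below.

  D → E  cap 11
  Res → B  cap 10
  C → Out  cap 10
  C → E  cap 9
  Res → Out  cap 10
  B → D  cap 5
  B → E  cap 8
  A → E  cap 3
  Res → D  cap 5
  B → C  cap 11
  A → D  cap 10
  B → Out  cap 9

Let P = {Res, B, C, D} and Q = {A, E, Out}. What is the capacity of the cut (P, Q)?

Edges leaving {Res, B, C, D}: Res→Out (10), B→E (8), B→Out (9), C→E (9), C→Out (10), D→E (11).
Cut capacity = 10 + 8 + 9 + 9 + 10 + 11 = 57.

57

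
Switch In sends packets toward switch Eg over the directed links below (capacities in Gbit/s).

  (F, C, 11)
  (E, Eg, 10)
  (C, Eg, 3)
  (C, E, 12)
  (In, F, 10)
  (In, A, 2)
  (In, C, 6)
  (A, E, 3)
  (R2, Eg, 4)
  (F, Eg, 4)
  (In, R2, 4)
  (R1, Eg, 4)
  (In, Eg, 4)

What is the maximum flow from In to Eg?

Augment In→Eg: bottleneck 4, flow now 4.
Augment In→R2→Eg: bottleneck 4, flow now 8.
Augment In→F→Eg: bottleneck 4, flow now 12.
Augment In→C→Eg: bottleneck 3, flow now 15.
Augment In→A→E→Eg: bottleneck 2, flow now 17.
Augment In→C→E→Eg: bottleneck 3, flow now 20.
Augment In→F→C→E→Eg: bottleneck 5, flow now 25.
No augmenting path remains; maximum flow = 25.
In the residual graph, reachable from In: {In, A, F, C, E}.
Min-cut edges: In→R2 (4), In→Eg (4), F→Eg (4), C→Eg (3), E→Eg (10); capacity 4 + 4 + 4 + 3 + 10 = 25.
This cut is saturated, so no flow can exceed 25.

25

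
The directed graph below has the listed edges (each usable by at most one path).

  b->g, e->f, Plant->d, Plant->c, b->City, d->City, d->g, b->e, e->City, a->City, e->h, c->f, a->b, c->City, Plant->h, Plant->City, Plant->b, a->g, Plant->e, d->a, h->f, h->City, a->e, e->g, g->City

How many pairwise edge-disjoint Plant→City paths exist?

Assign every edge capacity 1; by Menger, the answer equals the max flow.
Path Plant→City (+1); total 1.
Path Plant→b→City (+1); total 2.
Path Plant→c→City (+1); total 3.
Path Plant→d→City (+1); total 4.
Path Plant→e→City (+1); total 5.
Path Plant→h→City (+1); total 6.
No residual Plant→City path; max flow = 6.
Certifying cut of size 6: {Plant→City, Plant→b, Plant→c, Plant→d, Plant→e, Plant→h}.

6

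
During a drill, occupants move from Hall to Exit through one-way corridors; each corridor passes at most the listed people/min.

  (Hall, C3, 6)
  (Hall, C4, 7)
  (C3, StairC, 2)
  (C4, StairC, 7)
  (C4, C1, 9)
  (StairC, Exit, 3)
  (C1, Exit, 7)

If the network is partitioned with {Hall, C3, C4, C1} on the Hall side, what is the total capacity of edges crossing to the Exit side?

16

Edges leaving {Hall, C3, C4, C1}: C3→StairC (2), C4→StairC (7), C1→Exit (7).
Cut capacity = 2 + 7 + 7 = 16.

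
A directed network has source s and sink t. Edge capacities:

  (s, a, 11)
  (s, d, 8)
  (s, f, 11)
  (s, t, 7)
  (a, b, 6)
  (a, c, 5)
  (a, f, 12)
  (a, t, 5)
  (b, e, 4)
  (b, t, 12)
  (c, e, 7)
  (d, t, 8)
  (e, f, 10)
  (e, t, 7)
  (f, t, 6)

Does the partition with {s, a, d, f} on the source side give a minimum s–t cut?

No — its capacity is 37, but the minimum cut has capacity 32.

Given cut capacity: 7 + 6 + 5 + 5 + 8 + 6 = 37.
Augment s→t: bottleneck 7, flow now 7.
Augment s→a→t: bottleneck 5, flow now 12.
Augment s→d→t: bottleneck 8, flow now 20.
Augment s→f→t: bottleneck 6, flow now 26.
Augment s→a→b→t: bottleneck 6, flow now 32.
No augmenting path remains; maximum flow = 32.
In the residual graph, reachable from s: {s, f}.
Min-cut edges: s→a (11), s→d (8), s→t (7), f→t (6); capacity 11 + 8 + 7 + 6 = 32.
Cut capacity 37 exceeds the max flow 32, so it is not minimum.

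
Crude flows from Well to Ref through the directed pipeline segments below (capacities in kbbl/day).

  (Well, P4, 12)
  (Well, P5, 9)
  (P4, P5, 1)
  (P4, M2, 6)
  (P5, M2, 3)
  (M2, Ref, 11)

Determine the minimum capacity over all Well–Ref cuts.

9

Augment Well→P4→M2→Ref: bottleneck 6, flow now 6.
Augment Well→P5→M2→Ref: bottleneck 3, flow now 9.
No augmenting path remains; maximum flow = 9.
By max-flow min-cut, the minimum cut capacity equals the max flow.
In the residual graph, reachable from Well: {Well, P4, P5}.
Min-cut edges: P4→M2 (6), P5→M2 (3); capacity 6 + 3 = 9.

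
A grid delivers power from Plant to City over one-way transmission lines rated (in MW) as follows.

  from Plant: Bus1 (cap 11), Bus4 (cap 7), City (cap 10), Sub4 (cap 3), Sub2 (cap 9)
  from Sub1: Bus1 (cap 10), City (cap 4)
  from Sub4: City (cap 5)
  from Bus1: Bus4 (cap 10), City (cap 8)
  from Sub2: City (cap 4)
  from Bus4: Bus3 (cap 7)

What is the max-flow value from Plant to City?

25

Augment Plant→City: bottleneck 10, flow now 10.
Augment Plant→Sub4→City: bottleneck 3, flow now 13.
Augment Plant→Bus1→City: bottleneck 8, flow now 21.
Augment Plant→Sub2→City: bottleneck 4, flow now 25.
No augmenting path remains; maximum flow = 25.
In the residual graph, reachable from Plant: {Plant, Bus1, Sub2, Bus4, Bus3}.
Min-cut edges: Plant→Sub4 (3), Plant→City (10), Bus1→City (8), Sub2→City (4); capacity 3 + 10 + 8 + 4 = 25.
This cut is saturated, so no flow can exceed 25.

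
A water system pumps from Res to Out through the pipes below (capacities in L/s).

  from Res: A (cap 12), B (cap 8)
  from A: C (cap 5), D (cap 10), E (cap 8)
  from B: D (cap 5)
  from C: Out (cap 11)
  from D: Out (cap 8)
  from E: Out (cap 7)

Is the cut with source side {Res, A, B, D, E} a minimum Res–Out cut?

No — its capacity is 20, but the minimum cut has capacity 17.

Given cut capacity: 5 + 8 + 7 = 20.
Augment Res→A→C→Out: bottleneck 5, flow now 5.
Augment Res→A→D→Out: bottleneck 7, flow now 12.
Augment Res→B→D→Out: bottleneck 1, flow now 13.
Augment Res→B→D→A→E→Out: bottleneck 4, flow now 17. (uses reverse residual edge)
No augmenting path remains; maximum flow = 17.
In the residual graph, reachable from Res: {Res, B}.
Min-cut edges: Res→A (12), B→D (5); capacity 12 + 5 = 17.
Cut capacity 20 exceeds the max flow 17, so it is not minimum.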